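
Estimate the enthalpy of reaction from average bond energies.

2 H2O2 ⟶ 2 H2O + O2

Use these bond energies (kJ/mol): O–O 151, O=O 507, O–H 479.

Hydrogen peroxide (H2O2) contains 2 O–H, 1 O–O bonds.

Bonds broken (reactants):
  O–H: 4 × 479 = 1916
  O–O: 2 × 151 = 302
  Σ(broken) = 2218 kJ
Bonds formed (products):
  O–H: 4 × 479 = 1916
  O=O: 1 × 507 = 507
  Σ(formed) = 2423 kJ
ΔH = Σ(broken) − Σ(formed) = 2218 − 2423 = −205 kJ

ΔH ≈ −205 kJ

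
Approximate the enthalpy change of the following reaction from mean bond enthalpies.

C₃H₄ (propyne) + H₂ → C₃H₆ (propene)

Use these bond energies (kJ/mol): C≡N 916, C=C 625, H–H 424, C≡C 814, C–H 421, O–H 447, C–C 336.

ΔH ≈ −229 kJ

Bonds broken (reactants):
  C≡C: 1 × 814 = 814
  C–C: 1 × 336 = 336
  C–H: 4 × 421 = 1684
  H–H: 1 × 424 = 424
  Σ(broken) = 3258 kJ
Bonds formed (products):
  C–C: 1 × 336 = 336
  C–H: 6 × 421 = 2526
  C=C: 1 × 625 = 625
  Σ(formed) = 3487 kJ
ΔH = Σ(broken) − Σ(formed) = 3258 − 3487 = −229 kJ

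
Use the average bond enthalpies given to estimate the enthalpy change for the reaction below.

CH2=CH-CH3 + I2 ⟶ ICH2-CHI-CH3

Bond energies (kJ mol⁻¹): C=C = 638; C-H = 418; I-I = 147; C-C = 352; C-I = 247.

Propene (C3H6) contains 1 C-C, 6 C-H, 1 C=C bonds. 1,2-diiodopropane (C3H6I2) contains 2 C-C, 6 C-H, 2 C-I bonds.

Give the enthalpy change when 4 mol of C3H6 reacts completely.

Bonds broken (reactants):
  C-C: 1 × 352 = 352
  C-H: 6 × 418 = 2508
  C=C: 1 × 638 = 638
  I-I: 1 × 147 = 147
  Σ(broken) = 3645 kJ
Bonds formed (products):
  C-C: 2 × 352 = 704
  C-H: 6 × 418 = 2508
  C-I: 2 × 247 = 494
  Σ(formed) = 3706 kJ
ΔH = Σ(broken) − Σ(formed) = 3645 − 3706 = −61 kJ
For 4× the reaction as written: 4 × (−61) = −244 kJ

ΔH = −244 kJ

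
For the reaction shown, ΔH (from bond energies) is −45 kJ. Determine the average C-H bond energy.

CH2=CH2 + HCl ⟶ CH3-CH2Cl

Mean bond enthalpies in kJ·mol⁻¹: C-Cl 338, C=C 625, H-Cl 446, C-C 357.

D(C-H) ≈ 421 kJ/mol

Let D be the C-H bond energy.
Σ(broken) = 4×D + 1×625 + 1×446 = 1071 + 4D
Σ(formed) = 1×357 + 1×338 + 5×D = 695 + 5D
ΔH = Σ(broken) − Σ(formed) = (1071 + 4D) − (695 + 5D) = +376 − D
Setting this equal to −45 kJ gives D = 421 kJ/mol.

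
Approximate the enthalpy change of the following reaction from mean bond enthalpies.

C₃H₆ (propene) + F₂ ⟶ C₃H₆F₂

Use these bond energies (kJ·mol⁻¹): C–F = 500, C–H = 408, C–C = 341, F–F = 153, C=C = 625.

ΔH ≈ −563 kJ

Bonds broken (reactants):
  C–C: 1 × 341 = 341
  C–H: 6 × 408 = 2448
  C=C: 1 × 625 = 625
  F–F: 1 × 153 = 153
  Σ(broken) = 3567 kJ
Bonds formed (products):
  C–C: 2 × 341 = 682
  C–F: 2 × 500 = 1000
  C–H: 6 × 408 = 2448
  Σ(formed) = 4130 kJ
ΔH = Σ(broken) − Σ(formed) = 3567 − 4130 = −563 kJ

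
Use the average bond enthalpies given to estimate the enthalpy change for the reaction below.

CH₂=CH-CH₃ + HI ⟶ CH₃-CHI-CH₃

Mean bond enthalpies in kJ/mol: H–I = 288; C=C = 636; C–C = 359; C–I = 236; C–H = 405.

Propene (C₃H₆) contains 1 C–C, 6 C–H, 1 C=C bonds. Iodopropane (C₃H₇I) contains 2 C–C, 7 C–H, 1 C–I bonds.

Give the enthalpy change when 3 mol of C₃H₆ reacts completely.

ΔH = −228 kJ

Bonds broken (reactants):
  C–C: 1 × 359 = 359
  C–H: 6 × 405 = 2430
  C=C: 1 × 636 = 636
  H–I: 1 × 288 = 288
  Σ(broken) = 3713 kJ
Bonds formed (products):
  C–C: 2 × 359 = 718
  C–H: 7 × 405 = 2835
  C–I: 1 × 236 = 236
  Σ(formed) = 3789 kJ
ΔH = Σ(broken) − Σ(formed) = 3713 − 3789 = −76 kJ
For 3× the reaction as written: 3 × (−76) = −228 kJ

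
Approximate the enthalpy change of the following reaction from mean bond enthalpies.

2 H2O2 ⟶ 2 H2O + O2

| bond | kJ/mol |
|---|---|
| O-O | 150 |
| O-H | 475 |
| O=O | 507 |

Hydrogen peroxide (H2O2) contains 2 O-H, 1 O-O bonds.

ΔH ≈ −207 kJ

Bonds broken (reactants):
  O-H: 4 × 475 = 1900
  O-O: 2 × 150 = 300
  Σ(broken) = 2200 kJ
Bonds formed (products):
  O-H: 4 × 475 = 1900
  O=O: 1 × 507 = 507
  Σ(formed) = 2407 kJ
ΔH = Σ(broken) − Σ(formed) = 2200 − 2407 = −207 kJ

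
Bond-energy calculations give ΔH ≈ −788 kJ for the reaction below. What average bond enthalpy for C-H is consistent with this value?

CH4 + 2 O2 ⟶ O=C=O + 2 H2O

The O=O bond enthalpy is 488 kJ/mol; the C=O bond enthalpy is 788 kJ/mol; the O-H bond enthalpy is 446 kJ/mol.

Let D be the C-H bond energy.
Σ(broken) = 4×D + 2×488 = 976 + 4D
Σ(formed) = 2×788 + 4×446 = 3360
ΔH = Σ(broken) − Σ(formed) = (976 + 4D) − (3360) = −2384 + 4D
Setting this equal to −788 kJ gives 4D = 1596, so D = 399 kJ/mol.

D(C-H) ≈ 399 kJ/mol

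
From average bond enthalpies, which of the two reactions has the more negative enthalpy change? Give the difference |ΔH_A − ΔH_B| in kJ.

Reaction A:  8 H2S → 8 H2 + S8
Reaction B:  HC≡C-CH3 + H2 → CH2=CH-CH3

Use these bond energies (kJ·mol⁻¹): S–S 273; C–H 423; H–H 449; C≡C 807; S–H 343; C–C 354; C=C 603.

Reaction A:
  Bonds broken (reactants):
    S–H: 16 × 343 = 5488
    Σ(broken) = 5488 kJ
  Bonds formed (products):
    H–H: 8 × 449 = 3592
    S–S: 8 × 273 = 2184
    Σ(formed) = 5776 kJ
  ΔH_A = 5488 − 5776 = −288 kJ
Reaction B:
  Bonds broken (reactants):
    C≡C: 1 × 807 = 807
    C–C: 1 × 354 = 354
    C–H: 4 × 423 = 1692
    H–H: 1 × 449 = 449
    Σ(broken) = 3302 kJ
  Bonds formed (products):
    C–C: 1 × 354 = 354
    C–H: 6 × 423 = 2538
    C=C: 1 × 603 = 603
    Σ(formed) = 3495 kJ
  ΔH_B = 3302 − 3495 = −193 kJ
ΔH_A − ΔH_B = −95 kJ, so reaction A has the more negative ΔH; |ΔH_A − ΔH_B| = 95 kJ.

Reaction A, by 95 kJ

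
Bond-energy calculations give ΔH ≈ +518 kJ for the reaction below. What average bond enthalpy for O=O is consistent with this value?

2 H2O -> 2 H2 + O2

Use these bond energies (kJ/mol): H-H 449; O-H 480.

Let D be the O=O bond energy.
Σ(broken) = 4×480 = 1920
Σ(formed) = 2×449 + 1×D = 898 + D
ΔH = Σ(broken) − Σ(formed) = (1920) − (898 + D) = +1022 − D
Setting this equal to +518 kJ gives D = 504 kJ/mol.

D(O=O) ≈ 504 kJ/mol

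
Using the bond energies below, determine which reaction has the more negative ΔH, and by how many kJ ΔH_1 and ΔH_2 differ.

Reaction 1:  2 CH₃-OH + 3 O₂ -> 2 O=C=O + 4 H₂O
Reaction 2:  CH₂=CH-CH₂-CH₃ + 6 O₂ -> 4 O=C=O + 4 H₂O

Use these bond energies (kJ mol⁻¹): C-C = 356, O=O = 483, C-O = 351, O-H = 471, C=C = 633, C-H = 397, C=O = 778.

Reaction 2, by 1168 kJ

Reaction 1:
  Bonds broken (reactants):
    C-H: 6 × 397 = 2382
    C-O: 2 × 351 = 702
    O-H: 2 × 471 = 942
    O=O: 3 × 483 = 1449
    Σ(broken) = 5475 kJ
  Bonds formed (products):
    C=O: 4 × 778 = 3112
    O-H: 8 × 471 = 3768
    Σ(formed) = 6880 kJ
  ΔH_1 = 5475 − 6880 = −1405 kJ
Reaction 2:
  Bonds broken (reactants):
    C-C: 2 × 356 = 712
    C-H: 8 × 397 = 3176
    C=C: 1 × 633 = 633
    O=O: 6 × 483 = 2898
    Σ(broken) = 7419 kJ
  Bonds formed (products):
    C=O: 8 × 778 = 6224
    O-H: 8 × 471 = 3768
    Σ(formed) = 9992 kJ
  ΔH_2 = 7419 − 9992 = −2573 kJ
ΔH_1 − ΔH_2 = +1168 kJ, so reaction 2 has the more negative ΔH; |ΔH_1 − ΔH_2| = 1168 kJ.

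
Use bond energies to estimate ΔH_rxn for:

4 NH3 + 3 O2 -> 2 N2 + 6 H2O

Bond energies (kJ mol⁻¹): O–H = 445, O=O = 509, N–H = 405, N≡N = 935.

ΔH ≈ −823 kJ

Bonds broken (reactants):
  N–H: 12 × 405 = 4860
  O=O: 3 × 509 = 1527
  Σ(broken) = 6387 kJ
Bonds formed (products):
  N≡N: 2 × 935 = 1870
  O–H: 12 × 445 = 5340
  Σ(formed) = 7210 kJ
ΔH = Σ(broken) − Σ(formed) = 6387 − 7210 = −823 kJ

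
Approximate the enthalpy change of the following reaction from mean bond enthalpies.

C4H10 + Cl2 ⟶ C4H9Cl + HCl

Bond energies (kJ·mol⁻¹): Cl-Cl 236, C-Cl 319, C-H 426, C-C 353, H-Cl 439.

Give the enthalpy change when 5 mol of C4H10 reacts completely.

Bonds broken (reactants):
  C-C: 3 × 353 = 1059
  C-H: 10 × 426 = 4260
  Cl-Cl: 1 × 236 = 236
  Σ(broken) = 5555 kJ
Bonds formed (products):
  C-C: 3 × 353 = 1059
  C-Cl: 1 × 319 = 319
  C-H: 9 × 426 = 3834
  H-Cl: 1 × 439 = 439
  Σ(formed) = 5651 kJ
ΔH = Σ(broken) − Σ(formed) = 5555 − 5651 = −96 kJ
For 5× the reaction as written: 5 × (−96) = −480 kJ

ΔH = −480 kJ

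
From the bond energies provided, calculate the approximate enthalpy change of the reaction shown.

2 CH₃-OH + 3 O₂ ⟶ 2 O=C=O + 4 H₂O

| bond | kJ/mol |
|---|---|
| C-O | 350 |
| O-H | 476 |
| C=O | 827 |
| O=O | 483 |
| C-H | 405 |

ΔH ≈ −1585 kJ

Bonds broken (reactants):
  C-H: 6 × 405 = 2430
  C-O: 2 × 350 = 700
  O-H: 2 × 476 = 952
  O=O: 3 × 483 = 1449
  Σ(broken) = 5531 kJ
Bonds formed (products):
  C=O: 4 × 827 = 3308
  O-H: 8 × 476 = 3808
  Σ(formed) = 7116 kJ
ΔH = Σ(broken) − Σ(formed) = 5531 − 7116 = −1585 kJ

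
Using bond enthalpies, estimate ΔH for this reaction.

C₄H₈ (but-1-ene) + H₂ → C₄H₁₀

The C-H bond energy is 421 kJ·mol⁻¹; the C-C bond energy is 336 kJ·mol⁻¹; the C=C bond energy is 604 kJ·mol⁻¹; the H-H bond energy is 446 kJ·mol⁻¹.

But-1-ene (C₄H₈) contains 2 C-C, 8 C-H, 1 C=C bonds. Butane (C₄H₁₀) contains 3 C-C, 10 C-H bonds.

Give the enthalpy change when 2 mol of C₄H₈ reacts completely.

Bonds broken (reactants):
  C-C: 2 × 336 = 672
  C-H: 8 × 421 = 3368
  C=C: 1 × 604 = 604
  H-H: 1 × 446 = 446
  Σ(broken) = 5090 kJ
Bonds formed (products):
  C-C: 3 × 336 = 1008
  C-H: 10 × 421 = 4210
  Σ(formed) = 5218 kJ
ΔH = Σ(broken) − Σ(formed) = 5090 − 5218 = −128 kJ
For 2× the reaction as written: 2 × (−128) = −256 kJ

ΔH = −256 kJ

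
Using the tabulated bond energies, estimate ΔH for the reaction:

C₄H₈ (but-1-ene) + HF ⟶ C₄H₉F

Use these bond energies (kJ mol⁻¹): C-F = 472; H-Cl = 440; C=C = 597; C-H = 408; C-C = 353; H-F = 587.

ΔH ≈ −49 kJ

Bonds broken (reactants):
  C-C: 2 × 353 = 706
  C-H: 8 × 408 = 3264
  C=C: 1 × 597 = 597
  H-F: 1 × 587 = 587
  Σ(broken) = 5154 kJ
Bonds formed (products):
  C-C: 3 × 353 = 1059
  C-F: 1 × 472 = 472
  C-H: 9 × 408 = 3672
  Σ(formed) = 5203 kJ
ΔH = Σ(broken) − Σ(formed) = 5154 − 5203 = −49 kJ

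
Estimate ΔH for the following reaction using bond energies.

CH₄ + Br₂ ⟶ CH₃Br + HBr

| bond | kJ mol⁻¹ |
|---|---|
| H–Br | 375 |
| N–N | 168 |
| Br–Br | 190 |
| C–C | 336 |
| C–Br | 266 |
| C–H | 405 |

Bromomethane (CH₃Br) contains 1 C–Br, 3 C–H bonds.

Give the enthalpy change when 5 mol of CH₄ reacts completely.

ΔH = −230 kJ

Bonds broken (reactants):
  Br–Br: 1 × 190 = 190
  C–H: 4 × 405 = 1620
  Σ(broken) = 1810 kJ
Bonds formed (products):
  C–Br: 1 × 266 = 266
  C–H: 3 × 405 = 1215
  H–Br: 1 × 375 = 375
  Σ(formed) = 1856 kJ
ΔH = Σ(broken) − Σ(formed) = 1810 − 1856 = −46 kJ
For 5× the reaction as written: 5 × (−46) = −230 kJ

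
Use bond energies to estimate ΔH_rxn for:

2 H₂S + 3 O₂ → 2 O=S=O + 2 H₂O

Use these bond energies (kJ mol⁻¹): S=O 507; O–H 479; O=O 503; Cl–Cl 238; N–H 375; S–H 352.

Bonds broken (reactants):
  O=O: 3 × 503 = 1509
  S–H: 4 × 352 = 1408
  Σ(broken) = 2917 kJ
Bonds formed (products):
  O–H: 4 × 479 = 1916
  S=O: 4 × 507 = 2028
  Σ(formed) = 3944 kJ
ΔH = Σ(broken) − Σ(formed) = 2917 − 3944 = −1027 kJ

ΔH ≈ −1027 kJ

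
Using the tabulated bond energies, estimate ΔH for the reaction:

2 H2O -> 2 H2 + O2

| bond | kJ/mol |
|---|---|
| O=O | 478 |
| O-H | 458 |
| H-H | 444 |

ΔH ≈ +466 kJ

Bonds broken (reactants):
  O-H: 4 × 458 = 1832
  Σ(broken) = 1832 kJ
Bonds formed (products):
  H-H: 2 × 444 = 888
  O=O: 1 × 478 = 478
  Σ(formed) = 1366 kJ
ΔH = Σ(broken) − Σ(formed) = 1832 − 1366 = +466 kJ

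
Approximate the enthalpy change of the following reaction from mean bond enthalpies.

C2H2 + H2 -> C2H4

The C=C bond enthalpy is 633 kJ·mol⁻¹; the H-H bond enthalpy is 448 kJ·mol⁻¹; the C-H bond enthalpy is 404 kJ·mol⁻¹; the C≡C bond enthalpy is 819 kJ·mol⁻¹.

Bonds broken (reactants):
  C≡C: 1 × 819 = 819
  C-H: 2 × 404 = 808
  H-H: 1 × 448 = 448
  Σ(broken) = 2075 kJ
Bonds formed (products):
  C-H: 4 × 404 = 1616
  C=C: 1 × 633 = 633
  Σ(formed) = 2249 kJ
ΔH = Σ(broken) − Σ(formed) = 2075 − 2249 = −174 kJ

ΔH ≈ −174 kJ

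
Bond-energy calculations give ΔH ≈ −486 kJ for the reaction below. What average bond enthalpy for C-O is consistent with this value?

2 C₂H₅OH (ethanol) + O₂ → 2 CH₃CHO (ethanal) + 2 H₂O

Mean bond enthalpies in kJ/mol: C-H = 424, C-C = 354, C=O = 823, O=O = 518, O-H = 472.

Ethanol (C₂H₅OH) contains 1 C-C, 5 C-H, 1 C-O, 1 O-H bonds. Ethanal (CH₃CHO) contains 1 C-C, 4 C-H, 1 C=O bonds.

Let D be the C-O bond energy.
Σ(broken) = 2×354 + 10×424 + 2×D + 2×472 + 1×518 = 6410 + 2D
Σ(formed) = 2×354 + 8×424 + 2×823 + 4×472 = 7634
ΔH = Σ(broken) − Σ(formed) = (6410 + 2D) − (7634) = −1224 + 2D
Setting this equal to −486 kJ gives 2D = 738, so D = 369 kJ/mol.

D(C-O) ≈ 369 kJ/mol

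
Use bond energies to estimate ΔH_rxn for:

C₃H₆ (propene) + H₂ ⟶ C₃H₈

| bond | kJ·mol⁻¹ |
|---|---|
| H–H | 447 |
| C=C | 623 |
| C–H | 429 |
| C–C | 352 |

Bonds broken (reactants):
  C–C: 1 × 352 = 352
  C–H: 6 × 429 = 2574
  C=C: 1 × 623 = 623
  H–H: 1 × 447 = 447
  Σ(broken) = 3996 kJ
Bonds formed (products):
  C–C: 2 × 352 = 704
  C–H: 8 × 429 = 3432
  Σ(formed) = 4136 kJ
ΔH = Σ(broken) − Σ(formed) = 3996 − 4136 = −140 kJ

ΔH ≈ −140 kJ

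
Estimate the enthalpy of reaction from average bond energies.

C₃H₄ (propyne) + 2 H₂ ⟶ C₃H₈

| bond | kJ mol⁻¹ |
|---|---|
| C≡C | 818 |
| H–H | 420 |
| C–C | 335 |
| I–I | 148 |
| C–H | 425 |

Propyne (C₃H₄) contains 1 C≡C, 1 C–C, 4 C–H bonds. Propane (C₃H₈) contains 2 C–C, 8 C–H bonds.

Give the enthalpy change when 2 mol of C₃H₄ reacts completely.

ΔH = −754 kJ

Bonds broken (reactants):
  C≡C: 1 × 818 = 818
  C–C: 1 × 335 = 335
  C–H: 4 × 425 = 1700
  H–H: 2 × 420 = 840
  Σ(broken) = 3693 kJ
Bonds formed (products):
  C–C: 2 × 335 = 670
  C–H: 8 × 425 = 3400
  Σ(formed) = 4070 kJ
ΔH = Σ(broken) − Σ(formed) = 3693 − 4070 = −377 kJ
For 2× the reaction as written: 2 × (−377) = −754 kJ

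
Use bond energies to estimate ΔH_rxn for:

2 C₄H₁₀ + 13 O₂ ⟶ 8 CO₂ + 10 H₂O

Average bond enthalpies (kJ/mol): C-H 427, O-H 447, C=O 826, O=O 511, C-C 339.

Bonds broken (reactants):
  C-C: 6 × 339 = 2034
  C-H: 20 × 427 = 8540
  O=O: 13 × 511 = 6643
  Σ(broken) = 17217 kJ
Bonds formed (products):
  C=O: 16 × 826 = 13216
  O-H: 20 × 447 = 8940
  Σ(formed) = 22156 kJ
ΔH = Σ(broken) − Σ(formed) = 17217 − 22156 = −4939 kJ

ΔH ≈ −4939 kJ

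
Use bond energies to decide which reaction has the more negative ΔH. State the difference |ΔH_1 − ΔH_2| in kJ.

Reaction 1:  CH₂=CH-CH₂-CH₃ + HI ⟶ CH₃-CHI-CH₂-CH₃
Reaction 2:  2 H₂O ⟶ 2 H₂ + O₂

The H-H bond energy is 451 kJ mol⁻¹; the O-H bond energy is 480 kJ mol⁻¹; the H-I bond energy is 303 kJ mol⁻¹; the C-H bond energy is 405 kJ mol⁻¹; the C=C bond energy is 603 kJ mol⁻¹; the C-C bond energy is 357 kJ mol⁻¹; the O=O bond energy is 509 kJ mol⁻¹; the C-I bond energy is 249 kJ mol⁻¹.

Reaction 1:
  Bonds broken (reactants):
    C-C: 2 × 357 = 714
    C-H: 8 × 405 = 3240
    C=C: 1 × 603 = 603
    H-I: 1 × 303 = 303
    Σ(broken) = 4860 kJ
  Bonds formed (products):
    C-C: 3 × 357 = 1071
    C-H: 9 × 405 = 3645
    C-I: 1 × 249 = 249
    Σ(formed) = 4965 kJ
  ΔH_1 = 4860 − 4965 = −105 kJ
Reaction 2:
  Bonds broken (reactants):
    O-H: 4 × 480 = 1920
    Σ(broken) = 1920 kJ
  Bonds formed (products):
    H-H: 2 × 451 = 902
    O=O: 1 × 509 = 509
    Σ(formed) = 1411 kJ
  ΔH_2 = 1920 − 1411 = +509 kJ
ΔH_1 − ΔH_2 = −614 kJ, so reaction 1 has the more negative ΔH; |ΔH_1 − ΔH_2| = 614 kJ.

Reaction 1, by 614 kJ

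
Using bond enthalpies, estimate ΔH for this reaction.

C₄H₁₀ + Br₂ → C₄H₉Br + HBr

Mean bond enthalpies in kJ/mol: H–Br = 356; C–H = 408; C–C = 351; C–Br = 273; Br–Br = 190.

ΔH ≈ −31 kJ

Bonds broken (reactants):
  Br–Br: 1 × 190 = 190
  C–C: 3 × 351 = 1053
  C–H: 10 × 408 = 4080
  Σ(broken) = 5323 kJ
Bonds formed (products):
  C–Br: 1 × 273 = 273
  C–C: 3 × 351 = 1053
  C–H: 9 × 408 = 3672
  H–Br: 1 × 356 = 356
  Σ(formed) = 5354 kJ
ΔH = Σ(broken) − Σ(formed) = 5323 − 5354 = −31 kJ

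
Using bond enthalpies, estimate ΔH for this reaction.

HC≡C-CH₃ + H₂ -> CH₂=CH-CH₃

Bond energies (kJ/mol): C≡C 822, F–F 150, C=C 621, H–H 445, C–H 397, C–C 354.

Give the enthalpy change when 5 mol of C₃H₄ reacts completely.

Bonds broken (reactants):
  C≡C: 1 × 822 = 822
  C–C: 1 × 354 = 354
  C–H: 4 × 397 = 1588
  H–H: 1 × 445 = 445
  Σ(broken) = 3209 kJ
Bonds formed (products):
  C–C: 1 × 354 = 354
  C–H: 6 × 397 = 2382
  C=C: 1 × 621 = 621
  Σ(formed) = 3357 kJ
ΔH = Σ(broken) − Σ(formed) = 3209 − 3357 = −148 kJ
For 5× the reaction as written: 5 × (−148) = −740 kJ

ΔH = −740 kJ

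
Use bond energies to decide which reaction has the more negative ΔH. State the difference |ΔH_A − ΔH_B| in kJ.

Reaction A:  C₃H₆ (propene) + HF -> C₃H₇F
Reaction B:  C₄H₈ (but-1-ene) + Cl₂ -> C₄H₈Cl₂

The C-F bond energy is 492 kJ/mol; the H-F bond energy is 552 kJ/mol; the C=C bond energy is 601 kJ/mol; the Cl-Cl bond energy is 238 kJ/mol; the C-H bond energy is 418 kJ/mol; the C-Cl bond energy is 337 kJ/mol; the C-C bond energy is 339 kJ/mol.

Reaction A:
  Bonds broken (reactants):
    C-C: 1 × 339 = 339
    C-H: 6 × 418 = 2508
    C=C: 1 × 601 = 601
    H-F: 1 × 552 = 552
    Σ(broken) = 4000 kJ
  Bonds formed (products):
    C-C: 2 × 339 = 678
    C-F: 1 × 492 = 492
    C-H: 7 × 418 = 2926
    Σ(formed) = 4096 kJ
  ΔH_A = 4000 − 4096 = −96 kJ
Reaction B:
  Bonds broken (reactants):
    C-C: 2 × 339 = 678
    C-H: 8 × 418 = 3344
    C=C: 1 × 601 = 601
    Cl-Cl: 1 × 238 = 238
    Σ(broken) = 4861 kJ
  Bonds formed (products):
    C-C: 3 × 339 = 1017
    C-Cl: 2 × 337 = 674
    C-H: 8 × 418 = 3344
    Σ(formed) = 5035 kJ
  ΔH_B = 4861 − 5035 = −174 kJ
ΔH_A − ΔH_B = +78 kJ, so reaction B has the more negative ΔH; |ΔH_A − ΔH_B| = 78 kJ.

Reaction B, by 78 kJ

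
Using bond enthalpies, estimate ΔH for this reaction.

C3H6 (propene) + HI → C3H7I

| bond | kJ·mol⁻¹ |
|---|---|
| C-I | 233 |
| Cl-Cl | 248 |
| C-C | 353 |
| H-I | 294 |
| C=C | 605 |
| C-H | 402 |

ΔH ≈ −89 kJ

Bonds broken (reactants):
  C-C: 1 × 353 = 353
  C-H: 6 × 402 = 2412
  C=C: 1 × 605 = 605
  H-I: 1 × 294 = 294
  Σ(broken) = 3664 kJ
Bonds formed (products):
  C-C: 2 × 353 = 706
  C-H: 7 × 402 = 2814
  C-I: 1 × 233 = 233
  Σ(formed) = 3753 kJ
ΔH = Σ(broken) − Σ(formed) = 3664 − 3753 = −89 kJ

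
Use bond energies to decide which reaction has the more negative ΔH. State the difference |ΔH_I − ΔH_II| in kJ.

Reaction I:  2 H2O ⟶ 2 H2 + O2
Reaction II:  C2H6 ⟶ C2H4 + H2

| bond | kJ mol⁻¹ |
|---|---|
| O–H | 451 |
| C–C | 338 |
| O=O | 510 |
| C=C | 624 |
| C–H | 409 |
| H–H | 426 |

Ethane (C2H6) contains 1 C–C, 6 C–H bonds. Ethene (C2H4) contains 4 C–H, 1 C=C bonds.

Reaction I:
  Bonds broken (reactants):
    O–H: 4 × 451 = 1804
    Σ(broken) = 1804 kJ
  Bonds formed (products):
    H–H: 2 × 426 = 852
    O=O: 1 × 510 = 510
    Σ(formed) = 1362 kJ
  ΔH_I = 1804 − 1362 = +442 kJ
Reaction II:
  Bonds broken (reactants):
    C–C: 1 × 338 = 338
    C–H: 6 × 409 = 2454
    Σ(broken) = 2792 kJ
  Bonds formed (products):
    C–H: 4 × 409 = 1636
    C=C: 1 × 624 = 624
    H–H: 1 × 426 = 426
    Σ(formed) = 2686 kJ
  ΔH_II = 2792 − 2686 = +106 kJ
ΔH_I − ΔH_II = +336 kJ, so reaction II has the more negative ΔH; |ΔH_I − ΔH_II| = 336 kJ.

Reaction II, by 336 kJ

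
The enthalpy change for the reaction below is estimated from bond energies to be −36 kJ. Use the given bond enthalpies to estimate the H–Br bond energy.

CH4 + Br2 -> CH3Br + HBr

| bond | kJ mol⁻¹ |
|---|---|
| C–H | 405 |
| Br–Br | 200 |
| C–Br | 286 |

Let D be the H–Br bond energy.
Σ(broken) = 1×200 + 4×405 = 1820
Σ(formed) = 1×286 + 3×405 + 1×D = 1501 + D
ΔH = Σ(broken) − Σ(formed) = (1820) − (1501 + D) = +319 − D
Setting this equal to −36 kJ gives D = 355 kJ/mol.

D(H–Br) ≈ 355 kJ/mol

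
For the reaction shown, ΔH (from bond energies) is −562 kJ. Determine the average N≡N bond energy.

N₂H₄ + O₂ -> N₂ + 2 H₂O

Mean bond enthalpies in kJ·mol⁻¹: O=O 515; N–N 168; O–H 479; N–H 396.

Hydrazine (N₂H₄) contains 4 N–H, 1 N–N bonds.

Let D be the N≡N bond energy.
Σ(broken) = 4×396 + 1×168 + 1×515 = 2267
Σ(formed) = 1×D + 4×479 = 1916 + D
ΔH = Σ(broken) − Σ(formed) = (2267) − (1916 + D) = +351 − D
Setting this equal to −562 kJ gives D = 913 kJ/mol.

D(N≡N) ≈ 913 kJ/mol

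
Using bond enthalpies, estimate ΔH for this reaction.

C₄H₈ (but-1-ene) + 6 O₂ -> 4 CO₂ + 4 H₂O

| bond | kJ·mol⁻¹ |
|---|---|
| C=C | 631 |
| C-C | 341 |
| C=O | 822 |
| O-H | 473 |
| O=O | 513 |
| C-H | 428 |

ΔH ≈ −2545 kJ

Bonds broken (reactants):
  C-C: 2 × 341 = 682
  C-H: 8 × 428 = 3424
  C=C: 1 × 631 = 631
  O=O: 6 × 513 = 3078
  Σ(broken) = 7815 kJ
Bonds formed (products):
  C=O: 8 × 822 = 6576
  O-H: 8 × 473 = 3784
  Σ(formed) = 10360 kJ
ΔH = Σ(broken) − Σ(formed) = 7815 − 10360 = −2545 kJ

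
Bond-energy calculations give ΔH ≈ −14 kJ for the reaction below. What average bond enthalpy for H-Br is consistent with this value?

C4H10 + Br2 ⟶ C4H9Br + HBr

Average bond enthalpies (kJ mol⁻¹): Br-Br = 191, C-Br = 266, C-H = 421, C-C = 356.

Let D be the H-Br bond energy.
Σ(broken) = 1×191 + 3×356 + 10×421 = 5469
Σ(formed) = 1×266 + 3×356 + 9×421 + 1×D = 5123 + D
ΔH = Σ(broken) − Σ(formed) = (5469) − (5123 + D) = +346 − D
Setting this equal to −14 kJ gives D = 360 kJ/mol.

D(H-Br) ≈ 360 kJ/mol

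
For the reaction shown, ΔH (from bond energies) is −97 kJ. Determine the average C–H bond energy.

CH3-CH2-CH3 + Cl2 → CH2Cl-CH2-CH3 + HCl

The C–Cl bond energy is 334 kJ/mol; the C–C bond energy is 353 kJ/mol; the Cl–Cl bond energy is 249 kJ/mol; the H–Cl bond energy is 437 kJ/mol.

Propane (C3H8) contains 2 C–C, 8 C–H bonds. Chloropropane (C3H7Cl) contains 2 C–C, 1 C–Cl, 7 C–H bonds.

D(C–H) ≈ 425 kJ/mol

Let D be the C–H bond energy.
Σ(broken) = 2×353 + 8×D + 1×249 = 955 + 8D
Σ(formed) = 2×353 + 1×334 + 7×D + 1×437 = 1477 + 7D
ΔH = Σ(broken) − Σ(formed) = (955 + 8D) − (1477 + 7D) = −522 + D
Setting this equal to −97 kJ gives D = 425 kJ/mol.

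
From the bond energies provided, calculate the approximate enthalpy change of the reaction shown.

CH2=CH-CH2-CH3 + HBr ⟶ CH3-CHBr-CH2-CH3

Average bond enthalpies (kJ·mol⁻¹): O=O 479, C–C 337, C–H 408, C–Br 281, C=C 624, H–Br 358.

Bonds broken (reactants):
  C–C: 2 × 337 = 674
  C–H: 8 × 408 = 3264
  C=C: 1 × 624 = 624
  H–Br: 1 × 358 = 358
  Σ(broken) = 4920 kJ
Bonds formed (products):
  C–Br: 1 × 281 = 281
  C–C: 3 × 337 = 1011
  C–H: 9 × 408 = 3672
  Σ(formed) = 4964 kJ
ΔH = Σ(broken) − Σ(formed) = 4920 − 4964 = −44 kJ

ΔH ≈ −44 kJ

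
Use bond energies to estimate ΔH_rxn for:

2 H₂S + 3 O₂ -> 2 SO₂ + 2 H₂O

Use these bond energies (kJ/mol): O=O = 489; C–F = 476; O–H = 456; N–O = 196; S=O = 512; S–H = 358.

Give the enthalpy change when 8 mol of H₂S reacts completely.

Bonds broken (reactants):
  O=O: 3 × 489 = 1467
  S–H: 4 × 358 = 1432
  Σ(broken) = 2899 kJ
Bonds formed (products):
  O–H: 4 × 456 = 1824
  S=O: 4 × 512 = 2048
  Σ(formed) = 3872 kJ
ΔH = Σ(broken) − Σ(formed) = 2899 − 3872 = −973 kJ
For 4× the reaction as written: 4 × (−973) = −3892 kJ

ΔH = −3892 kJ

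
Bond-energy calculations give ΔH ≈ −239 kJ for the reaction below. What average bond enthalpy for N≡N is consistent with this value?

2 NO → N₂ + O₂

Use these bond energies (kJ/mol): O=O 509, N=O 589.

Let D be the N≡N bond energy.
Σ(broken) = 2×589 = 1178
Σ(formed) = 1×D + 1×509 = 509 + D
ΔH = Σ(broken) − Σ(formed) = (1178) − (509 + D) = +669 − D
Setting this equal to −239 kJ gives D = 908 kJ/mol.

D(N≡N) ≈ 908 kJ/mol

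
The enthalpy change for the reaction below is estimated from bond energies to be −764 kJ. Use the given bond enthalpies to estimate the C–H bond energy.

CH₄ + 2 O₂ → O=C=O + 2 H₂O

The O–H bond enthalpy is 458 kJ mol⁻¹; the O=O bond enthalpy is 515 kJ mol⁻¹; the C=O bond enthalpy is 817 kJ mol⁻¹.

Let D be the C–H bond energy.
Σ(broken) = 4×D + 2×515 = 1030 + 4D
Σ(formed) = 2×817 + 4×458 = 3466
ΔH = Σ(broken) − Σ(formed) = (1030 + 4D) − (3466) = −2436 + 4D
Setting this equal to −764 kJ gives 4D = 1672, so D = 418 kJ/mol.

D(C–H) ≈ 418 kJ/mol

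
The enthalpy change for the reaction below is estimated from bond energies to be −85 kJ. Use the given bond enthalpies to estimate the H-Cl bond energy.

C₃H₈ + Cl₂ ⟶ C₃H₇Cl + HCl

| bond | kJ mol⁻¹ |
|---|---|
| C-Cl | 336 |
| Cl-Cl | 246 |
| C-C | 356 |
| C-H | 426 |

D(H-Cl) ≈ 421 kJ/mol

Let D be the H-Cl bond energy.
Σ(broken) = 2×356 + 8×426 + 1×246 = 4366
Σ(formed) = 2×356 + 1×336 + 7×426 + 1×D = 4030 + D
ΔH = Σ(broken) − Σ(formed) = (4366) − (4030 + D) = +336 − D
Setting this equal to −85 kJ gives D = 421 kJ/mol.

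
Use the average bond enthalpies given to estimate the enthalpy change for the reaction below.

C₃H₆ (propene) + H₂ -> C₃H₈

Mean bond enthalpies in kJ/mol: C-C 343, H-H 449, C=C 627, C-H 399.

ΔH ≈ −65 kJ

Bonds broken (reactants):
  C-C: 1 × 343 = 343
  C-H: 6 × 399 = 2394
  C=C: 1 × 627 = 627
  H-H: 1 × 449 = 449
  Σ(broken) = 3813 kJ
Bonds formed (products):
  C-C: 2 × 343 = 686
  C-H: 8 × 399 = 3192
  Σ(formed) = 3878 kJ
ΔH = Σ(broken) − Σ(formed) = 3813 − 3878 = −65 kJ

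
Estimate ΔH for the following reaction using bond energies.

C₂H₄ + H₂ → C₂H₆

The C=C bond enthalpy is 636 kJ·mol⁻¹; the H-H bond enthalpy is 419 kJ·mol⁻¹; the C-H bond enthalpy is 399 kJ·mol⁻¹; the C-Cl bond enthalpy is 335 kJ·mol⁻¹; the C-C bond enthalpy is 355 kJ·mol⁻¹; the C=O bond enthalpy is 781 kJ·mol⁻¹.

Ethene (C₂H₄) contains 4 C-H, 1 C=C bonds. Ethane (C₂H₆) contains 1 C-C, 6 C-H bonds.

Bonds broken (reactants):
  C-H: 4 × 399 = 1596
  C=C: 1 × 636 = 636
  H-H: 1 × 419 = 419
  Σ(broken) = 2651 kJ
Bonds formed (products):
  C-C: 1 × 355 = 355
  C-H: 6 × 399 = 2394
  Σ(formed) = 2749 kJ
ΔH = Σ(broken) − Σ(formed) = 2651 − 2749 = −98 kJ

ΔH ≈ −98 kJ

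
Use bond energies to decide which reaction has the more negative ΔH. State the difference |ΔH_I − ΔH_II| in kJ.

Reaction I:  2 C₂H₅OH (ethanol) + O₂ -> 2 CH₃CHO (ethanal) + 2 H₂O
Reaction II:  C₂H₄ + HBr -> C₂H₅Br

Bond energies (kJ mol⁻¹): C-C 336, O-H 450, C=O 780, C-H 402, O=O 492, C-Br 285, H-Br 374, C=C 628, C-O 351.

Reaction I, by 441 kJ

Reaction I:
  Bonds broken (reactants):
    C-C: 2 × 336 = 672
    C-H: 10 × 402 = 4020
    C-O: 2 × 351 = 702
    O-H: 2 × 450 = 900
    O=O: 1 × 492 = 492
    Σ(broken) = 6786 kJ
  Bonds formed (products):
    C-C: 2 × 336 = 672
    C-H: 8 × 402 = 3216
    C=O: 2 × 780 = 1560
    O-H: 4 × 450 = 1800
    Σ(formed) = 7248 kJ
  ΔH_I = 6786 − 7248 = −462 kJ
Reaction II:
  Bonds broken (reactants):
    C-H: 4 × 402 = 1608
    C=C: 1 × 628 = 628
    H-Br: 1 × 374 = 374
    Σ(broken) = 2610 kJ
  Bonds formed (products):
    C-Br: 1 × 285 = 285
    C-C: 1 × 336 = 336
    C-H: 5 × 402 = 2010
    Σ(formed) = 2631 kJ
  ΔH_II = 2610 − 2631 = −21 kJ
ΔH_I − ΔH_II = −441 kJ, so reaction I has the more negative ΔH; |ΔH_I − ΔH_II| = 441 kJ.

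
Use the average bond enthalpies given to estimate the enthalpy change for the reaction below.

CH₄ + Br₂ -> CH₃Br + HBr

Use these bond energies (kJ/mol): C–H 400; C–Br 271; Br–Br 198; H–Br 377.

ΔH ≈ −50 kJ

Bonds broken (reactants):
  Br–Br: 1 × 198 = 198
  C–H: 4 × 400 = 1600
  Σ(broken) = 1798 kJ
Bonds formed (products):
  C–Br: 1 × 271 = 271
  C–H: 3 × 400 = 1200
  H–Br: 1 × 377 = 377
  Σ(formed) = 1848 kJ
ΔH = Σ(broken) − Σ(formed) = 1798 − 1848 = −50 kJ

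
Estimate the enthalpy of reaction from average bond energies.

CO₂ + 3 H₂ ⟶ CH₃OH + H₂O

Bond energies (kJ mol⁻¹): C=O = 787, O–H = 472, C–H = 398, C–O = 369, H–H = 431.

Bonds broken (reactants):
  C=O: 2 × 787 = 1574
  H–H: 3 × 431 = 1293
  Σ(broken) = 2867 kJ
Bonds formed (products):
  C–H: 3 × 398 = 1194
  C–O: 1 × 369 = 369
  O–H: 3 × 472 = 1416
  Σ(formed) = 2979 kJ
ΔH = Σ(broken) − Σ(formed) = 2867 − 2979 = −112 kJ

ΔH ≈ −112 kJ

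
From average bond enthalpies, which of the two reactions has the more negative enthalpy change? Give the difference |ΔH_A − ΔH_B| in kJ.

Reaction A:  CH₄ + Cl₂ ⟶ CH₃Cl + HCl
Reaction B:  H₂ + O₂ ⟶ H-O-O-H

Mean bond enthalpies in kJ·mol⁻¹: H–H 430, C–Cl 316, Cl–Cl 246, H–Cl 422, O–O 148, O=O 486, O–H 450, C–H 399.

Reaction A:
  Bonds broken (reactants):
    C–H: 4 × 399 = 1596
    Cl–Cl: 1 × 246 = 246
    Σ(broken) = 1842 kJ
  Bonds formed (products):
    C–Cl: 1 × 316 = 316
    C–H: 3 × 399 = 1197
    H–Cl: 1 × 422 = 422
    Σ(formed) = 1935 kJ
  ΔH_A = 1842 − 1935 = −93 kJ
Reaction B:
  Bonds broken (reactants):
    H–H: 1 × 430 = 430
    O=O: 1 × 486 = 486
    Σ(broken) = 916 kJ
  Bonds formed (products):
    O–H: 2 × 450 = 900
    O–O: 1 × 148 = 148
    Σ(formed) = 1048 kJ
  ΔH_B = 916 − 1048 = −132 kJ
ΔH_A − ΔH_B = +39 kJ, so reaction B has the more negative ΔH; |ΔH_A − ΔH_B| = 39 kJ.

Reaction B, by 39 kJ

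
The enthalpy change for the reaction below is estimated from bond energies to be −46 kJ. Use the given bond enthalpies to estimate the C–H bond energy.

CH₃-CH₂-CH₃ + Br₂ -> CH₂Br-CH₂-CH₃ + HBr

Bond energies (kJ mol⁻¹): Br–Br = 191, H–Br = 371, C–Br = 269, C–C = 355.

D(C–H) ≈ 403 kJ/mol

Let D be the C–H bond energy.
Σ(broken) = 1×191 + 2×355 + 8×D = 901 + 8D
Σ(formed) = 1×269 + 2×355 + 7×D + 1×371 = 1350 + 7D
ΔH = Σ(broken) − Σ(formed) = (901 + 8D) − (1350 + 7D) = −449 + D
Setting this equal to −46 kJ gives D = 403 kJ/mol.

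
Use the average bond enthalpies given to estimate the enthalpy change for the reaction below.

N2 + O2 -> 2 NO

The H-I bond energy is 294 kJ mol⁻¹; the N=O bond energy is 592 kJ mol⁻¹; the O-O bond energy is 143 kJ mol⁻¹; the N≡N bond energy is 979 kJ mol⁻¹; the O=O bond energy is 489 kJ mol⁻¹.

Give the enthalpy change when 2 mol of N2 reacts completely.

ΔH = +568 kJ

Bonds broken (reactants):
  N≡N: 1 × 979 = 979
  O=O: 1 × 489 = 489
  Σ(broken) = 1468 kJ
Bonds formed (products):
  N=O: 2 × 592 = 1184
  Σ(formed) = 1184 kJ
ΔH = Σ(broken) − Σ(formed) = 1468 − 1184 = +284 kJ
For 2× the reaction as written: 2 × (+284) = +568 kJ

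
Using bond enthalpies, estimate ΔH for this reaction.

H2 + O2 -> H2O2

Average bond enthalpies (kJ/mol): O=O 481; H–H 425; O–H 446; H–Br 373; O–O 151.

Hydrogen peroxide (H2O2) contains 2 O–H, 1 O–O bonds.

Bonds broken (reactants):
  H–H: 1 × 425 = 425
  O=O: 1 × 481 = 481
  Σ(broken) = 906 kJ
Bonds formed (products):
  O–H: 2 × 446 = 892
  O–O: 1 × 151 = 151
  Σ(formed) = 1043 kJ
ΔH = Σ(broken) − Σ(formed) = 906 − 1043 = −137 kJ

ΔH ≈ −137 kJ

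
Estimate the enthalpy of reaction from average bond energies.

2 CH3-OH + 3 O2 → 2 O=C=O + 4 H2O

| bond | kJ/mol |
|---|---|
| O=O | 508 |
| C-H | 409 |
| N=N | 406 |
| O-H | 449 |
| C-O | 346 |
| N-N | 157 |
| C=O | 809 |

Bonds broken (reactants):
  C-H: 6 × 409 = 2454
  C-O: 2 × 346 = 692
  O-H: 2 × 449 = 898
  O=O: 3 × 508 = 1524
  Σ(broken) = 5568 kJ
Bonds formed (products):
  C=O: 4 × 809 = 3236
  O-H: 8 × 449 = 3592
  Σ(formed) = 6828 kJ
ΔH = Σ(broken) − Σ(formed) = 5568 − 6828 = −1260 kJ

ΔH ≈ −1260 kJ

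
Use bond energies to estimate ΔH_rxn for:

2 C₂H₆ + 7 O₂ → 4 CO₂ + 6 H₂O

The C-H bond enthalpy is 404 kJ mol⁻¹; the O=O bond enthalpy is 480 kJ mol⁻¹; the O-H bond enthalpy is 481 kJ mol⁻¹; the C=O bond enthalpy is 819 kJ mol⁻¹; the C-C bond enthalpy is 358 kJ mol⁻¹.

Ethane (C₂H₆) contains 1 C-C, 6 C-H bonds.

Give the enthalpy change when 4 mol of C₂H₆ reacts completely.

ΔH = −6800 kJ

Bonds broken (reactants):
  C-C: 2 × 358 = 716
  C-H: 12 × 404 = 4848
  O=O: 7 × 480 = 3360
  Σ(broken) = 8924 kJ
Bonds formed (products):
  C=O: 8 × 819 = 6552
  O-H: 12 × 481 = 5772
  Σ(formed) = 12324 kJ
ΔH = Σ(broken) − Σ(formed) = 8924 − 12324 = −3400 kJ
For 2× the reaction as written: 2 × (−3400) = −6800 kJ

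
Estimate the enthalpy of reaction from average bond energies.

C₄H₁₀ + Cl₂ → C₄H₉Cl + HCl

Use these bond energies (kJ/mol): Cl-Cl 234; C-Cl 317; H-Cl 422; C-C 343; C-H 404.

ΔH ≈ −101 kJ

Bonds broken (reactants):
  C-C: 3 × 343 = 1029
  C-H: 10 × 404 = 4040
  Cl-Cl: 1 × 234 = 234
  Σ(broken) = 5303 kJ
Bonds formed (products):
  C-C: 3 × 343 = 1029
  C-Cl: 1 × 317 = 317
  C-H: 9 × 404 = 3636
  H-Cl: 1 × 422 = 422
  Σ(formed) = 5404 kJ
ΔH = Σ(broken) − Σ(formed) = 5303 − 5404 = −101 kJ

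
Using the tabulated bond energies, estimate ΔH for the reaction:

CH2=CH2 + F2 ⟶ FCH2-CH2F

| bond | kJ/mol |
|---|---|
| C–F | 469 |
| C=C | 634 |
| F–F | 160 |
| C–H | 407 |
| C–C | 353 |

Bonds broken (reactants):
  C–H: 4 × 407 = 1628
  C=C: 1 × 634 = 634
  F–F: 1 × 160 = 160
  Σ(broken) = 2422 kJ
Bonds formed (products):
  C–C: 1 × 353 = 353
  C–F: 2 × 469 = 938
  C–H: 4 × 407 = 1628
  Σ(formed) = 2919 kJ
ΔH = Σ(broken) − Σ(formed) = 2422 − 2919 = −497 kJ

ΔH ≈ −497 kJ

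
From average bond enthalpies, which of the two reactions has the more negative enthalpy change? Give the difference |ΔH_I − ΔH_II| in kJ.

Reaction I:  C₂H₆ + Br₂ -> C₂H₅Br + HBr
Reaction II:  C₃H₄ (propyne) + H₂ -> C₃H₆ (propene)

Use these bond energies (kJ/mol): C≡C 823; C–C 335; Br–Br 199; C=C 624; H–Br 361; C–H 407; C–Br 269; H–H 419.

Reaction I:
  Bonds broken (reactants):
    Br–Br: 1 × 199 = 199
    C–C: 1 × 335 = 335
    C–H: 6 × 407 = 2442
    Σ(broken) = 2976 kJ
  Bonds formed (products):
    C–Br: 1 × 269 = 269
    C–C: 1 × 335 = 335
    C–H: 5 × 407 = 2035
    H–Br: 1 × 361 = 361
    Σ(formed) = 3000 kJ
  ΔH_I = 2976 − 3000 = −24 kJ
Reaction II:
  Bonds broken (reactants):
    C≡C: 1 × 823 = 823
    C–C: 1 × 335 = 335
    C–H: 4 × 407 = 1628
    H–H: 1 × 419 = 419
    Σ(broken) = 3205 kJ
  Bonds formed (products):
    C–C: 1 × 335 = 335
    C–H: 6 × 407 = 2442
    C=C: 1 × 624 = 624
    Σ(formed) = 3401 kJ
  ΔH_II = 3205 − 3401 = −196 kJ
ΔH_I − ΔH_II = +172 kJ, so reaction II has the more negative ΔH; |ΔH_I − ΔH_II| = 172 kJ.

Reaction II, by 172 kJ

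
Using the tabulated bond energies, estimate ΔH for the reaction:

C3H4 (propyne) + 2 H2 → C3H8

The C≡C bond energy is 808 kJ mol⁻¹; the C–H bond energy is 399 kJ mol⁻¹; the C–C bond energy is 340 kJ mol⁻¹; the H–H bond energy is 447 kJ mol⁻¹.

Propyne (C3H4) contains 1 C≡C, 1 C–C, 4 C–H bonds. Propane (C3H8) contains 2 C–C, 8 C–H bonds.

Bonds broken (reactants):
  C≡C: 1 × 808 = 808
  C–C: 1 × 340 = 340
  C–H: 4 × 399 = 1596
  H–H: 2 × 447 = 894
  Σ(broken) = 3638 kJ
Bonds formed (products):
  C–C: 2 × 340 = 680
  C–H: 8 × 399 = 3192
  Σ(formed) = 3872 kJ
ΔH = Σ(broken) − Σ(formed) = 3638 − 3872 = −234 kJ

ΔH ≈ −234 kJ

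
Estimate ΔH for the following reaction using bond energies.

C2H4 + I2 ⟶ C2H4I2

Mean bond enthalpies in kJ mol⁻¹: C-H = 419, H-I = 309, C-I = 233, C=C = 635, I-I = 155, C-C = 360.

Bonds broken (reactants):
  C-H: 4 × 419 = 1676
  C=C: 1 × 635 = 635
  I-I: 1 × 155 = 155
  Σ(broken) = 2466 kJ
Bonds formed (products):
  C-C: 1 × 360 = 360
  C-H: 4 × 419 = 1676
  C-I: 2 × 233 = 466
  Σ(formed) = 2502 kJ
ΔH = Σ(broken) − Σ(formed) = 2466 − 2502 = −36 kJ

ΔH ≈ −36 kJ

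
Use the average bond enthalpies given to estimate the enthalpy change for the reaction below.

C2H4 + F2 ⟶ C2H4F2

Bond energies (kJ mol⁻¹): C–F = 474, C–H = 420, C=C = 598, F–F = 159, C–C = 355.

Bonds broken (reactants):
  C–H: 4 × 420 = 1680
  C=C: 1 × 598 = 598
  F–F: 1 × 159 = 159
  Σ(broken) = 2437 kJ
Bonds formed (products):
  C–C: 1 × 355 = 355
  C–F: 2 × 474 = 948
  C–H: 4 × 420 = 1680
  Σ(formed) = 2983 kJ
ΔH = Σ(broken) − Σ(formed) = 2437 − 2983 = −546 kJ

ΔH ≈ −546 kJ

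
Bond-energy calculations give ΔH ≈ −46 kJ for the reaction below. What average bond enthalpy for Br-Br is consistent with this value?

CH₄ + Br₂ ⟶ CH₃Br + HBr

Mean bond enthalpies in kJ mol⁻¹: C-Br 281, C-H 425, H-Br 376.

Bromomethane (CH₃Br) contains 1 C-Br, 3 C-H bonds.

D(Br-Br) ≈ 186 kJ/mol

Let D be the Br-Br bond energy.
Σ(broken) = 1×D + 4×425 = 1700 + D
Σ(formed) = 1×281 + 3×425 + 1×376 = 1932
ΔH = Σ(broken) − Σ(formed) = (1700 + D) − (1932) = −232 + D
Setting this equal to −46 kJ gives D = 186 kJ/mol.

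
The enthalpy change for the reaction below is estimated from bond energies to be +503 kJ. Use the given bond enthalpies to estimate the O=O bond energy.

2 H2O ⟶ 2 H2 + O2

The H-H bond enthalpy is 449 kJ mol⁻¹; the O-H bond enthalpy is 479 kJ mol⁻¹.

Let D be the O=O bond energy.
Σ(broken) = 4×479 = 1916
Σ(formed) = 2×449 + 1×D = 898 + D
ΔH = Σ(broken) − Σ(formed) = (1916) − (898 + D) = +1018 − D
Setting this equal to +503 kJ gives D = 515 kJ/mol.

D(O=O) ≈ 515 kJ/mol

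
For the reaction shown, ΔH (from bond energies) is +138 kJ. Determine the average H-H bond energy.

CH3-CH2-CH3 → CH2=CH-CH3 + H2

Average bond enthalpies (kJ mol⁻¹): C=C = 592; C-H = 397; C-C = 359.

D(H-H) ≈ 423 kJ/mol

Let D be the H-H bond energy.
Σ(broken) = 2×359 + 8×397 = 3894
Σ(formed) = 1×359 + 6×397 + 1×592 + 1×D = 3333 + D
ΔH = Σ(broken) − Σ(formed) = (3894) − (3333 + D) = +561 − D
Setting this equal to +138 kJ gives D = 423 kJ/mol.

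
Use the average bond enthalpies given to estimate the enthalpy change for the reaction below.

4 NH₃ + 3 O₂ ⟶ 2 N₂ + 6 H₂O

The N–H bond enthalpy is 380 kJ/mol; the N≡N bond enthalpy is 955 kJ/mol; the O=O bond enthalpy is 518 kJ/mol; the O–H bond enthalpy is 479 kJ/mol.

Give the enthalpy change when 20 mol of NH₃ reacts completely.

Bonds broken (reactants):
  N–H: 12 × 380 = 4560
  O=O: 3 × 518 = 1554
  Σ(broken) = 6114 kJ
Bonds formed (products):
  N≡N: 2 × 955 = 1910
  O–H: 12 × 479 = 5748
  Σ(formed) = 7658 kJ
ΔH = Σ(broken) − Σ(formed) = 6114 − 7658 = −1544 kJ
For 5× the reaction as written: 5 × (−1544) = −7720 kJ

ΔH = −7720 kJ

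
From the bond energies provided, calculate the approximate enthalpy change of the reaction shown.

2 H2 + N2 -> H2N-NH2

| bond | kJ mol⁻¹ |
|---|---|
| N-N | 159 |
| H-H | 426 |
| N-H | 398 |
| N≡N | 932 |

ΔH ≈ +33 kJ

Bonds broken (reactants):
  H-H: 2 × 426 = 852
  N≡N: 1 × 932 = 932
  Σ(broken) = 1784 kJ
Bonds formed (products):
  N-H: 4 × 398 = 1592
  N-N: 1 × 159 = 159
  Σ(formed) = 1751 kJ
ΔH = Σ(broken) − Σ(formed) = 1784 − 1751 = +33 kJ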